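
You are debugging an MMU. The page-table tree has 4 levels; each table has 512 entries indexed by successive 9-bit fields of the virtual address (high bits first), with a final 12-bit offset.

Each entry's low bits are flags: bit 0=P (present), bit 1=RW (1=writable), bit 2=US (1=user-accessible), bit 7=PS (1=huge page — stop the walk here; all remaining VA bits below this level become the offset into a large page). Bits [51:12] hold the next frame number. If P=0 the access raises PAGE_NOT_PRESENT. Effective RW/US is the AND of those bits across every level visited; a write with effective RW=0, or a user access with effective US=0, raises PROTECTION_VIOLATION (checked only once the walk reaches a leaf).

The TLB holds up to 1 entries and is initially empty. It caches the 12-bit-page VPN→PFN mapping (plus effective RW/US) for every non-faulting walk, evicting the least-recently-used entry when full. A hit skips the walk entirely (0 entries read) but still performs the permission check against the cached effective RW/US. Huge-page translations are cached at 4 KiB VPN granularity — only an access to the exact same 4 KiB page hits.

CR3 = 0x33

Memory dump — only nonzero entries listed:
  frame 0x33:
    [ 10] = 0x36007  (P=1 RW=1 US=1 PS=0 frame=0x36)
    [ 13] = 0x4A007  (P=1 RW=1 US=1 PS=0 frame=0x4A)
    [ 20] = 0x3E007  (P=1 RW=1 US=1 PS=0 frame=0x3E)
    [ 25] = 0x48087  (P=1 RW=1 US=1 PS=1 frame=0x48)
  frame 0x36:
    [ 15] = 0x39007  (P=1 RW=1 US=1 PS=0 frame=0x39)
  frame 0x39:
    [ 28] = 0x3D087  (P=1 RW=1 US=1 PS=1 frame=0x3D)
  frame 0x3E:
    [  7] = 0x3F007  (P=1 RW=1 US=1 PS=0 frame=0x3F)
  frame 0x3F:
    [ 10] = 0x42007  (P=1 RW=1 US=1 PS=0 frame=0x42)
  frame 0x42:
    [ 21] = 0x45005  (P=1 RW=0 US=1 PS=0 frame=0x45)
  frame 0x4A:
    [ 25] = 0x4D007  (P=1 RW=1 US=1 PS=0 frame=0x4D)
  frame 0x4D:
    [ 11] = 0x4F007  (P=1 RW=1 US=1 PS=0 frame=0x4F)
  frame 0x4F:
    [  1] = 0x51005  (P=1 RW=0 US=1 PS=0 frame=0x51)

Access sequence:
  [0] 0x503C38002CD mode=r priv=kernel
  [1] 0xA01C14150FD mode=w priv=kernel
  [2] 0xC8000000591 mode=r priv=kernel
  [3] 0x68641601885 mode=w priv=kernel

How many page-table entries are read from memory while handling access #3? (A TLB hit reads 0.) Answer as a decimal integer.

Trace:
#0 VA=0x503C38002CD (r,kernel):
  L0: frame=0x33 idx=10 entry=0x36007 [P=1 RW=1 US=1 PS=0]
  L1: frame=0x36 idx=15 entry=0x39007 [P=1 RW=1 US=1 PS=0]
  L2: frame=0x39 idx=28 entry=0x3D087 [P=1 RW=1 US=1 PS=1]
  ⇒ phys 0x3D2CD (huge @L2)  [3 reads]
#1 VA=0xA01C14150FD (w,kernel):
  L0: frame=0x33 idx=20 entry=0x3E007 [P=1 RW=1 US=1 PS=0]
  L1: frame=0x3E idx=7 entry=0x3F007 [P=1 RW=1 US=1 PS=0]
  L2: frame=0x3F idx=10 entry=0x42007 [P=1 RW=1 US=1 PS=0]
  L3: frame=0x42 idx=21 entry=0x45005 [P=1 RW=0 US=1 PS=0]
  ⇒ fault: PROTECTION_VIOLATION  — 4 lookups
#2 VA=0xC8000000591 (r,kernel):
  L0: frame=0x33 idx=25 entry=0x48087 [P=1 RW=1 US=1 PS=1]
  ⇒ phys 0x48591 (huge @L0)  [1 reads]
#3 VA=0x68641601885 (w,kernel):
  L0: frame=0x33 idx=13 entry=0x4A007 [P=1 RW=1 US=1 PS=0]
  L1: frame=0x4A idx=25 entry=0x4D007 [P=1 RW=1 US=1 PS=0]
  L2: frame=0x4D idx=11 entry=0x4F007 [P=1 RW=1 US=1 PS=0]
  L3: frame=0x4F idx=1 entry=0x51005 [P=1 RW=0 US=1 PS=0]
  ⇒ fault: PROTECTION_VIOLATION  — 4 lookups

Entries read for #3: 4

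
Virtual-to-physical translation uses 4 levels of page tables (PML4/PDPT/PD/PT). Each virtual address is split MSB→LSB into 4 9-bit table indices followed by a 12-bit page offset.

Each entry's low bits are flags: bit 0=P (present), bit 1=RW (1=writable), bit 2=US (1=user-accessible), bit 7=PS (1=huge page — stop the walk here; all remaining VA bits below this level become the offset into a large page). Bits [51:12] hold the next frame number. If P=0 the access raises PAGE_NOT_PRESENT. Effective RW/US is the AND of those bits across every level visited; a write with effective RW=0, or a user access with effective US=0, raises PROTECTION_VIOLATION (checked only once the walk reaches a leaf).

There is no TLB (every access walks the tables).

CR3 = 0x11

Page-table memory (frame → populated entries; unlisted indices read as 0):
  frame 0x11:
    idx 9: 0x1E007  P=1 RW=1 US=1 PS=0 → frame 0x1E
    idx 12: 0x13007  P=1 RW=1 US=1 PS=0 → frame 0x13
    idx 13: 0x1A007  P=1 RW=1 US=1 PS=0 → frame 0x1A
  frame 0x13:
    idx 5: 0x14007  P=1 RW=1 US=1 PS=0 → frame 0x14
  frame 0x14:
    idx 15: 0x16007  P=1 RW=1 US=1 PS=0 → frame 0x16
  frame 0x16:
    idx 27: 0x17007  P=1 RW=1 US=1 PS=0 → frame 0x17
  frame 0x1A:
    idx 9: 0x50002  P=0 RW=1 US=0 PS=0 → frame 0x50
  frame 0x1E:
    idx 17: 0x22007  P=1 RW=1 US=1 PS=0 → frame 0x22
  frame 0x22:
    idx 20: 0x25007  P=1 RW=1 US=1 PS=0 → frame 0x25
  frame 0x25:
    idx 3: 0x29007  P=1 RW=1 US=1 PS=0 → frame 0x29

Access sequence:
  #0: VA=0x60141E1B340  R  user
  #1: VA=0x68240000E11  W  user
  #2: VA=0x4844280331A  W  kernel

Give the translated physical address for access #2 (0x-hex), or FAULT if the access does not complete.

Per-access translation:
#0 VA=0x60141E1B340 (r,user):
  lvl0: tbl 0x11, slot 12 ⇒ 0x13007 (P1/RW1/US1/PS0)
  lvl1: tbl 0x13, slot 5 ⇒ 0x14007 (P1/RW1/US1/PS0)
  lvl2: tbl 0x14, slot 15 ⇒ 0x16007 (P1/RW1/US1/PS0)
  lvl3: tbl 0x16, slot 27 ⇒ 0x17007 (P1/RW1/US1/PS0)
  ✓ 0x17340  — 4 lookups
#1 VA=0x68240000E11 (w,user):
  lvl0: tbl 0x11, slot 13 ⇒ 0x1A007 (P1/RW1/US1/PS0)
  lvl1: tbl 0x1A, slot 9 ⇒ 0x50002 (P0/RW1/US0/PS0)
  ⇒ fault: PAGE_NOT_PRESENT  — 2 lookups
#2 VA=0x4844280331A (w,kernel):
  lvl0: tbl 0x11, slot 9 ⇒ 0x1E007 (P1/RW1/US1/PS0)
  lvl1: tbl 0x1E, slot 17 ⇒ 0x22007 (P1/RW1/US1/PS0)
  lvl2: tbl 0x22, slot 20 ⇒ 0x25007 (P1/RW1/US1/PS0)
  lvl3: tbl 0x25, slot 3 ⇒ 0x29007 (P1/RW1/US1/PS0)
  ✓ 0x2931A  — 4 lookups

Access #2 PA: 0x2931A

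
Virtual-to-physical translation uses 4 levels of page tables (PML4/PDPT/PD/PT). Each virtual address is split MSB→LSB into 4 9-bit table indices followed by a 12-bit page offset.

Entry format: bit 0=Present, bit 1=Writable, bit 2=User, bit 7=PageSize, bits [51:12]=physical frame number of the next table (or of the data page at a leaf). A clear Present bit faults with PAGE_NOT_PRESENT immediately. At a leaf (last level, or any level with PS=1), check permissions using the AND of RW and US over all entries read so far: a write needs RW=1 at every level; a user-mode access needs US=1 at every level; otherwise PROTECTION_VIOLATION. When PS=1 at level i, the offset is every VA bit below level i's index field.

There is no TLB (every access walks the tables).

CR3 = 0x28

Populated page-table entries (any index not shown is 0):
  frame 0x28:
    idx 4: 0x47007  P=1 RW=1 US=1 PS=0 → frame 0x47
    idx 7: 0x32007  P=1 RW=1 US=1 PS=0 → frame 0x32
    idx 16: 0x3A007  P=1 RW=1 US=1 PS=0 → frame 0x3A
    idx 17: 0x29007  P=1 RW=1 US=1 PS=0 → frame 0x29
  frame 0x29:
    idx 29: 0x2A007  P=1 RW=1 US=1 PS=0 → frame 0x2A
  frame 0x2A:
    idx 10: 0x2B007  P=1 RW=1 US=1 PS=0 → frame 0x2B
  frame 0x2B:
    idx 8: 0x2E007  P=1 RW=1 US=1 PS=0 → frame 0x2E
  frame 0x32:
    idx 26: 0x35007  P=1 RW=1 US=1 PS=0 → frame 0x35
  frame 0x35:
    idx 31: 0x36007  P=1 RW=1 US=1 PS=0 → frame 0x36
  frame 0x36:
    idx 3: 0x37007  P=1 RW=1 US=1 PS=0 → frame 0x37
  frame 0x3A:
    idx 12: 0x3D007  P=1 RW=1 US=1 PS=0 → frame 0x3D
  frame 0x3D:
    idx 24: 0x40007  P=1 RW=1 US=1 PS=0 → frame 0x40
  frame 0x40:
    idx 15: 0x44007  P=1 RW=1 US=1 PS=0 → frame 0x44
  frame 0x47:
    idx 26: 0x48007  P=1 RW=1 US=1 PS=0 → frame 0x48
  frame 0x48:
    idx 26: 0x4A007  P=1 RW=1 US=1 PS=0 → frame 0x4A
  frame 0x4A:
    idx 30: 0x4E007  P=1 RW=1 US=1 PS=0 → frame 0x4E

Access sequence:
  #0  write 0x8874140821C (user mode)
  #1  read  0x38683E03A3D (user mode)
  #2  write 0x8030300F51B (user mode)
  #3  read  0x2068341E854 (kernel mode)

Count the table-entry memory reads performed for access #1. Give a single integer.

Walk each access:
#0 VA=0x8874140821C (w,user):
  L0: frame=0x28 idx=17 entry=0x29007 [P=1 RW=1 US=1 PS=0]
  L1: frame=0x29 idx=29 entry=0x2A007 [P=1 RW=1 US=1 PS=0]
  L2: frame=0x2A idx=10 entry=0x2B007 [P=1 RW=1 US=1 PS=0]
  L3: frame=0x2B idx=8 entry=0x2E007 [P=1 RW=1 US=1 PS=0]
  → PA=0x2E21C  (4 entries read)
#1 VA=0x38683E03A3D (r,user):
  L0: frame=0x28 idx=7 entry=0x32007 [P=1 RW=1 US=1 PS=0]
  L1: frame=0x32 idx=26 entry=0x35007 [P=1 RW=1 US=1 PS=0]
  L2: frame=0x35 idx=31 entry=0x36007 [P=1 RW=1 US=1 PS=0]
  L3: frame=0x36 idx=3 entry=0x37007 [P=1 RW=1 US=1 PS=0]
  → PA=0x37A3D  (4 entries read)
#2 VA=0x8030300F51B (w,user):
  L0: frame=0x28 idx=16 entry=0x3A007 [P=1 RW=1 US=1 PS=0]
  L1: frame=0x3A idx=12 entry=0x3D007 [P=1 RW=1 US=1 PS=0]
  L2: frame=0x3D idx=24 entry=0x40007 [P=1 RW=1 US=1 PS=0]
  L3: frame=0x40 idx=15 entry=0x44007 [P=1 RW=1 US=1 PS=0]
  → PA=0x4451B  (4 entries read)
#3 VA=0x2068341E854 (r,kernel):
  L0: frame=0x28 idx=4 entry=0x47007 [P=1 RW=1 US=1 PS=0]
  L1: frame=0x47 idx=26 entry=0x48007 [P=1 RW=1 US=1 PS=0]
  L2: frame=0x48 idx=26 entry=0x4A007 [P=1 RW=1 US=1 PS=0]
  L3: frame=0x4A idx=30 entry=0x4E007 [P=1 RW=1 US=1 PS=0]
  → PA=0x4E854  (4 entries read)

Entries read for #1: 4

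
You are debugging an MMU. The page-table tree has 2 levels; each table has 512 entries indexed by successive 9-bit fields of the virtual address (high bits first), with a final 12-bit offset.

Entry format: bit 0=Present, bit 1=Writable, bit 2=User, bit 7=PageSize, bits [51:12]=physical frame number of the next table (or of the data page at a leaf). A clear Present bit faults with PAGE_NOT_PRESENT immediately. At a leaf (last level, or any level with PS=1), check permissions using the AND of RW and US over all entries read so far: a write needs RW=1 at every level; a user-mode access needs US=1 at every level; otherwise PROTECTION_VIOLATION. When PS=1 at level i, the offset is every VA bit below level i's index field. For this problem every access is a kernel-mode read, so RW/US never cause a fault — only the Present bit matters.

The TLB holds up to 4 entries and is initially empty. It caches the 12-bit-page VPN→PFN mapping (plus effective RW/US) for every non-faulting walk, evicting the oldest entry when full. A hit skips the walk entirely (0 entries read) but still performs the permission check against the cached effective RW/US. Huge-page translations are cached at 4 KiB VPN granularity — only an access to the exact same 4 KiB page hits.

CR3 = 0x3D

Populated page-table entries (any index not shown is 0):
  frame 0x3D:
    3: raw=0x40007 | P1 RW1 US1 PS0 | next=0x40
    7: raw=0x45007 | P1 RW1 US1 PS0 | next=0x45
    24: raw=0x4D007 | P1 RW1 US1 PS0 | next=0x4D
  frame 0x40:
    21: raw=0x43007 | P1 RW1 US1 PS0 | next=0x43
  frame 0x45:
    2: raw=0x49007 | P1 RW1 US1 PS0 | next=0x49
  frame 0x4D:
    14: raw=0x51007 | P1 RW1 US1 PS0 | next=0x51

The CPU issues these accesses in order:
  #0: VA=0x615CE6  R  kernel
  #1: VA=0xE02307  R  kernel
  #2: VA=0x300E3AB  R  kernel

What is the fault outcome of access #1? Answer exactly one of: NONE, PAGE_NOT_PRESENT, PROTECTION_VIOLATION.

Walk each access:
#0 VA=0x615CE6 (r,kernel):
  L0 @0x3D[3] → 0x40007  P=1,RW=1,US=1,PS=0
  L1 @0x40[21] → 0x43007  P=1,RW=1,US=1,PS=0
  → PA=0x43CE6  (2 entries read)
#1 VA=0xE02307 (r,kernel):
  L0 @0x3D[7] → 0x45007  P=1,RW=1,US=1,PS=0
  L1 @0x45[2] → 0x49007  P=1,RW=1,US=1,PS=0
  → PA=0x49307  (2 entries read)
#2 VA=0x300E3AB (r,kernel):
  L0 @0x3D[24] → 0x4D007  P=1,RW=1,US=1,PS=0
  L1 @0x4D[14] → 0x51007  P=1,RW=1,US=1,PS=0
  → PA=0x513AB  (2 entries read)

Access #1 fault: NONE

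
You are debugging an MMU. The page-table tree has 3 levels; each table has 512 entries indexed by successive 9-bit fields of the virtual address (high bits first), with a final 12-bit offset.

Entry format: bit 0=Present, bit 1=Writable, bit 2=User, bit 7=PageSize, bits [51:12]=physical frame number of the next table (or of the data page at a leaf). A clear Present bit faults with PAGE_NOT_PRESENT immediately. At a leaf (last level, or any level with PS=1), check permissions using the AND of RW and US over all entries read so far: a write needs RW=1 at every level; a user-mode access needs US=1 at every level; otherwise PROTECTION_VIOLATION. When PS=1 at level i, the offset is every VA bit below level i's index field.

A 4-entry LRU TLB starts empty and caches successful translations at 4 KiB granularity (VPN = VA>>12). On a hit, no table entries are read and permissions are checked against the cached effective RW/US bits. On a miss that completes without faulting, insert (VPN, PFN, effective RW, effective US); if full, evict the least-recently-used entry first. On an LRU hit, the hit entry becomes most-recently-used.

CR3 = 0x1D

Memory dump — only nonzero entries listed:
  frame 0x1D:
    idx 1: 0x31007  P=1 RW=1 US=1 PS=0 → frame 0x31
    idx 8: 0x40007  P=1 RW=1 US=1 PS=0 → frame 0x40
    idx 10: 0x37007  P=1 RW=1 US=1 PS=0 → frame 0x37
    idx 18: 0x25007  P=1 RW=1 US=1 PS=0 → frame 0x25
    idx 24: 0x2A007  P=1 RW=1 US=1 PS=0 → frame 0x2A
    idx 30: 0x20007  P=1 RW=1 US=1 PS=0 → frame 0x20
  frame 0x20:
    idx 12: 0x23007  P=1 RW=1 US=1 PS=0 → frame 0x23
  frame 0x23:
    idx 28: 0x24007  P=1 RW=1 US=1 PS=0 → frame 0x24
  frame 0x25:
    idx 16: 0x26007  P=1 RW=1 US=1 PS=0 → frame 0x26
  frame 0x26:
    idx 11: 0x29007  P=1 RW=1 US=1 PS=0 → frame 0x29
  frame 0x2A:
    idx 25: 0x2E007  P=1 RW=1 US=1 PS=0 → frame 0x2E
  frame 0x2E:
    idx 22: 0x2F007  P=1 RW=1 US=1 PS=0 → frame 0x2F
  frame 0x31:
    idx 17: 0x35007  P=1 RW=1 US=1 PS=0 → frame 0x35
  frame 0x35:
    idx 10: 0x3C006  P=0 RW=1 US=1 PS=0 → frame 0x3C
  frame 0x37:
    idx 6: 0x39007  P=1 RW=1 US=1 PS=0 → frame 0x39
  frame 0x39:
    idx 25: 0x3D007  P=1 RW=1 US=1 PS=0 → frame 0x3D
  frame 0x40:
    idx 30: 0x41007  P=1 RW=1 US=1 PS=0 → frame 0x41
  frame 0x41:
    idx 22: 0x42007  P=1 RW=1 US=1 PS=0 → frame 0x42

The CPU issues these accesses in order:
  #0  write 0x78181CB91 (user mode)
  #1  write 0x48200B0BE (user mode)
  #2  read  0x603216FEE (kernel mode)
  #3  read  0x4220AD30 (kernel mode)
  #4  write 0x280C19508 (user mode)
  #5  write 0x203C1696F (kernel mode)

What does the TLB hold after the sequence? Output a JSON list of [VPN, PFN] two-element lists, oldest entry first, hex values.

Trace:
#0 VA=0x78181CB91 (w,user):
  [0] read 0x1D idx=30: raw=0x20007 flags P=1 W=1 U=1 S=0
  [1] read 0x20 idx=12: raw=0x23007 flags P=1 W=1 U=1 S=0
  [2] read 0x23 idx=28: raw=0x24007 flags P=1 W=1 U=1 S=0
  → PA=0x24B91  (3 entries read)
#1 VA=0x48200B0BE (w,user):
  [0] read 0x1D idx=18: raw=0x25007 flags P=1 W=1 U=1 S=0
  [1] read 0x25 idx=16: raw=0x26007 flags P=1 W=1 U=1 S=0
  [2] read 0x26 idx=11: raw=0x29007 flags P=1 W=1 U=1 S=0
  → PA=0x290BE  (3 entries read)
#2 VA=0x603216FEE (r,kernel):
  [0] read 0x1D idx=24: raw=0x2A007 flags P=1 W=1 U=1 S=0
  [1] read 0x2A idx=25: raw=0x2E007 flags P=1 W=1 U=1 S=0
  [2] read 0x2E idx=22: raw=0x2F007 flags P=1 W=1 U=1 S=0
  → PA=0x2FFEE  (3 entries read)
#3 VA=0x4220AD30 (r,kernel):
  [0] read 0x1D idx=1: raw=0x31007 flags P=1 W=1 U=1 S=0
  [1] read 0x31 idx=17: raw=0x35007 flags P=1 W=1 U=1 S=0
  [2] read 0x35 idx=10: raw=0x3C006 flags P=0 W=1 U=1 S=0
  ✗ PAGE_NOT_PRESENT  [3 reads]
#4 VA=0x280C19508 (w,user):
  [0] read 0x1D idx=10: raw=0x37007 flags P=1 W=1 U=1 S=0
  [1] read 0x37 idx=6: raw=0x39007 flags P=1 W=1 U=1 S=0
  [2] read 0x39 idx=25: raw=0x3D007 flags P=1 W=1 U=1 S=0
  → PA=0x3D508  (3 entries read)
#5 VA=0x203C1696F (w,kernel):
  [0] read 0x1D idx=8: raw=0x40007 flags P=1 W=1 U=1 S=0
  [1] read 0x40 idx=30: raw=0x41007 flags P=1 W=1 U=1 S=0
  [2] read 0x41 idx=22: raw=0x42007 flags P=1 W=1 U=1 S=0
  → PA=0x4296F  (3 entries read)

TLB: [["0x48200B", "0x29"], ["0x603216", "0x2F"], ["0x280C19", "0x3D"], ["0x203C16", "0x42"]]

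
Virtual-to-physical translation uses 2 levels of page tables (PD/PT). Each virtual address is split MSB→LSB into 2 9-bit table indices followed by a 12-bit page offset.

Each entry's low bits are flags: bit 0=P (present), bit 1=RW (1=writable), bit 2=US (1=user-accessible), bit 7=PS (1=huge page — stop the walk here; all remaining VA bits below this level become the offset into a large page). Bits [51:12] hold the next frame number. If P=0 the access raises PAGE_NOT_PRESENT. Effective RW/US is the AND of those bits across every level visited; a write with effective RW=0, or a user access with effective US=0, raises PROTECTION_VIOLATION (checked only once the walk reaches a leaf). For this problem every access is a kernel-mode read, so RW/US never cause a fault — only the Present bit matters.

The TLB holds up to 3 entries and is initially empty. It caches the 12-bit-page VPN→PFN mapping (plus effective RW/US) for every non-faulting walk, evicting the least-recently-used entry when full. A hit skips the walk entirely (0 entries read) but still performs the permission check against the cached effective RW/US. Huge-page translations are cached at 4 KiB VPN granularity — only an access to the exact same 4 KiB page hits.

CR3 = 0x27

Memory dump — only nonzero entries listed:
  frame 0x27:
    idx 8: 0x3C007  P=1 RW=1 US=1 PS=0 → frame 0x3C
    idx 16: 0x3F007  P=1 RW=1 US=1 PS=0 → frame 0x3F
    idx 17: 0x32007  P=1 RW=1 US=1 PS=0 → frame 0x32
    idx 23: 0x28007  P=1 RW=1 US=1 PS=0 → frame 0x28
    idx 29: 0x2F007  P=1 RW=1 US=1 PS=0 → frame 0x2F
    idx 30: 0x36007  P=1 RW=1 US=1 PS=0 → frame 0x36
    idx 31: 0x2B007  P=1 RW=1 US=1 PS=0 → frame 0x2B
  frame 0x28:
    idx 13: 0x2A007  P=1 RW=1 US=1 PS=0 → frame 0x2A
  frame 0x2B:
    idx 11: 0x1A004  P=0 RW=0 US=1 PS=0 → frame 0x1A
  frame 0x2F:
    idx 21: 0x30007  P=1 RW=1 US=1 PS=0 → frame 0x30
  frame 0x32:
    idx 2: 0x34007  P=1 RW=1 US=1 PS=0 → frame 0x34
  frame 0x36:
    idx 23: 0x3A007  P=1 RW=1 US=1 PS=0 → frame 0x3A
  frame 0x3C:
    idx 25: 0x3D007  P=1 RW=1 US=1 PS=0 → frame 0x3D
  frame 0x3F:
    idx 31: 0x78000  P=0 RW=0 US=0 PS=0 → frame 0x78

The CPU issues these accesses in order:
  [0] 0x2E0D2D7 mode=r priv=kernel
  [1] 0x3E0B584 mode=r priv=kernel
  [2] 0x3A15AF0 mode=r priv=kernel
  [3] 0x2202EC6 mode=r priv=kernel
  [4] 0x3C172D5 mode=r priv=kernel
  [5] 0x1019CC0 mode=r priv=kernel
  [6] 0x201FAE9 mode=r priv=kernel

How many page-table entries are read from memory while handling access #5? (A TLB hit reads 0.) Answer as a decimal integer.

Trace:
#0 VA=0x2E0D2D7 (r,kernel):
  L0 @0x27[23] → 0x28007  P=1,RW=1,US=1,PS=0
  L1 @0x28[13] → 0x2A007  P=1,RW=1,US=1,PS=0
  ✓ 0x2A2D7  — 2 lookups
#1 VA=0x3E0B584 (r,kernel):
  L0 @0x27[31] → 0x2B007  P=1,RW=1,US=1,PS=0
  L1 @0x2B[11] → 0x1A004  P=0,RW=0,US=1,PS=0
  → PAGE_NOT_PRESENT  (2 entries read)
#2 VA=0x3A15AF0 (r,kernel):
  L0 @0x27[29] → 0x2F007  P=1,RW=1,US=1,PS=0
  L1 @0x2F[21] → 0x30007  P=1,RW=1,US=1,PS=0
  ✓ 0x30AF0  — 2 lookups
#3 VA=0x2202EC6 (r,kernel):
  L0 @0x27[17] → 0x32007  P=1,RW=1,US=1,PS=0
  L1 @0x32[2] → 0x34007  P=1,RW=1,US=1,PS=0
  ✓ 0x34EC6  — 2 lookups
#4 VA=0x3C172D5 (r,kernel):
  L0 @0x27[30] → 0x36007  P=1,RW=1,US=1,PS=0
  L1 @0x36[23] → 0x3A007  P=1,RW=1,US=1,PS=0
  ✓ 0x3A2D5  — 2 lookups
#5 VA=0x1019CC0 (r,kernel):
  L0 @0x27[8] → 0x3C007  P=1,RW=1,US=1,PS=0
  L1 @0x3C[25] → 0x3D007  P=1,RW=1,US=1,PS=0
  ✓ 0x3DCC0  — 2 lookups
#6 VA=0x201FAE9 (r,kernel):
  L0 @0x27[16] → 0x3F007  P=1,RW=1,US=1,PS=0
  L1 @0x3F[31] → 0x78000  P=0,RW=0,US=0,PS=0
  → PAGE_NOT_PRESENT  (2 entries read)

Entries read for #5: 2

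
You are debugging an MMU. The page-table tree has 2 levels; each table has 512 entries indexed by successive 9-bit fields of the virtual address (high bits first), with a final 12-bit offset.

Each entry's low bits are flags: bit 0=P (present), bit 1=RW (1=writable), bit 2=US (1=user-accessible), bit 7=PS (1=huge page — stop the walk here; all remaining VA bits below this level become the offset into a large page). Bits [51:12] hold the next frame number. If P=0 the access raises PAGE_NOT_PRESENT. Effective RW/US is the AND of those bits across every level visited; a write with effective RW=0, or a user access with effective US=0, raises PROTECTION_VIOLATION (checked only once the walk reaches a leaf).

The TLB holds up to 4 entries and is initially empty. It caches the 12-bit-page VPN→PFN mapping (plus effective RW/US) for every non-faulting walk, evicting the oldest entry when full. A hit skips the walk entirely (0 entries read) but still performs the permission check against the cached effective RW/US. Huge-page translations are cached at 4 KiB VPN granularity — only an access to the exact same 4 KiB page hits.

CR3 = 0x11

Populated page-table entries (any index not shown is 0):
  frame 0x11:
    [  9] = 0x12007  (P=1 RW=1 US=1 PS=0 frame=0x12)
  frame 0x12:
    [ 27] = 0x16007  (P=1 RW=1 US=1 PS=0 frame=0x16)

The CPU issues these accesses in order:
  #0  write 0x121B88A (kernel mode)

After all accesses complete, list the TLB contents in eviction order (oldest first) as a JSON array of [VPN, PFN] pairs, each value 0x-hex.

Trace:
#0 VA=0x121B88A (w,kernel):
  L0 @0x11[9] → 0x12007  P=1,RW=1,US=1,PS=0
  L1 @0x12[27] → 0x16007  P=1,RW=1,US=1,PS=0
  → PA=0x1688A  (2 entries read)

TLB: [["0x121B", "0x16"]]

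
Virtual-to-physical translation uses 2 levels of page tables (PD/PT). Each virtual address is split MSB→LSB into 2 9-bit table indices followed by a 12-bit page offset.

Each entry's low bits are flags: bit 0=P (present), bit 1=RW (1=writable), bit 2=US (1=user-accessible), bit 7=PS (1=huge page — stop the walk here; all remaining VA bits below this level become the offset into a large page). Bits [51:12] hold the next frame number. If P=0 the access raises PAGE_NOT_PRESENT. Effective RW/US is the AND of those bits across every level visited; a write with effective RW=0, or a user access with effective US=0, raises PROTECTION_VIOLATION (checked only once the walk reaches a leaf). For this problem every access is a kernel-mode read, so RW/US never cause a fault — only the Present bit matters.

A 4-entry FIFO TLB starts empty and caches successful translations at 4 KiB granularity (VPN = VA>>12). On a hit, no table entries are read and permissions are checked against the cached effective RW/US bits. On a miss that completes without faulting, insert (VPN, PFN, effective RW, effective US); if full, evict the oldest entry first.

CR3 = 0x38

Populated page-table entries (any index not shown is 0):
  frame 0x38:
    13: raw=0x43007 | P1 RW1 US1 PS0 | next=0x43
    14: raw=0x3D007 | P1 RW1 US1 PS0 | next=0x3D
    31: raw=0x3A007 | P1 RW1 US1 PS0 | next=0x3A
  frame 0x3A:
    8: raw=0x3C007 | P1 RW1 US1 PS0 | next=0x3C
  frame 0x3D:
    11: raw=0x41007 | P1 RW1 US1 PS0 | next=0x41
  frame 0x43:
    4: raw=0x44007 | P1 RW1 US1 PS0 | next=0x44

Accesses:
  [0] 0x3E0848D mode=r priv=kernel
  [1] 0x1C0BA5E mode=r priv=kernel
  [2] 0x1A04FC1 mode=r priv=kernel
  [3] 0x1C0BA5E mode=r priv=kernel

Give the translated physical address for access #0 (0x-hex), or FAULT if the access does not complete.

Walk each access:
#0 VA=0x3E0848D (r,kernel):
  L0 @0x38[31] → 0x3A007  P=1,RW=1,US=1,PS=0
  L1 @0x3A[8] → 0x3C007  P=1,RW=1,US=1,PS=0
  → PA=0x3C48D  (2 entries read)
#1 VA=0x1C0BA5E (r,kernel):
  L0 @0x38[14] → 0x3D007  P=1,RW=1,US=1,PS=0
  L1 @0x3D[11] → 0x41007  P=1,RW=1,US=1,PS=0
  → PA=0x41A5E  (2 entries read)
#2 VA=0x1A04FC1 (r,kernel):
  L0 @0x38[13] → 0x43007  P=1,RW=1,US=1,PS=0
  L1 @0x43[4] → 0x44007  P=1,RW=1,US=1,PS=0
  → PA=0x44FC1  (2 entries read)
#3 VA=0x1C0BA5E (r,kernel):
  TLB hit vpn=0x1C0B → PA=0x41A5E

Access #0 PA: 0x3C48D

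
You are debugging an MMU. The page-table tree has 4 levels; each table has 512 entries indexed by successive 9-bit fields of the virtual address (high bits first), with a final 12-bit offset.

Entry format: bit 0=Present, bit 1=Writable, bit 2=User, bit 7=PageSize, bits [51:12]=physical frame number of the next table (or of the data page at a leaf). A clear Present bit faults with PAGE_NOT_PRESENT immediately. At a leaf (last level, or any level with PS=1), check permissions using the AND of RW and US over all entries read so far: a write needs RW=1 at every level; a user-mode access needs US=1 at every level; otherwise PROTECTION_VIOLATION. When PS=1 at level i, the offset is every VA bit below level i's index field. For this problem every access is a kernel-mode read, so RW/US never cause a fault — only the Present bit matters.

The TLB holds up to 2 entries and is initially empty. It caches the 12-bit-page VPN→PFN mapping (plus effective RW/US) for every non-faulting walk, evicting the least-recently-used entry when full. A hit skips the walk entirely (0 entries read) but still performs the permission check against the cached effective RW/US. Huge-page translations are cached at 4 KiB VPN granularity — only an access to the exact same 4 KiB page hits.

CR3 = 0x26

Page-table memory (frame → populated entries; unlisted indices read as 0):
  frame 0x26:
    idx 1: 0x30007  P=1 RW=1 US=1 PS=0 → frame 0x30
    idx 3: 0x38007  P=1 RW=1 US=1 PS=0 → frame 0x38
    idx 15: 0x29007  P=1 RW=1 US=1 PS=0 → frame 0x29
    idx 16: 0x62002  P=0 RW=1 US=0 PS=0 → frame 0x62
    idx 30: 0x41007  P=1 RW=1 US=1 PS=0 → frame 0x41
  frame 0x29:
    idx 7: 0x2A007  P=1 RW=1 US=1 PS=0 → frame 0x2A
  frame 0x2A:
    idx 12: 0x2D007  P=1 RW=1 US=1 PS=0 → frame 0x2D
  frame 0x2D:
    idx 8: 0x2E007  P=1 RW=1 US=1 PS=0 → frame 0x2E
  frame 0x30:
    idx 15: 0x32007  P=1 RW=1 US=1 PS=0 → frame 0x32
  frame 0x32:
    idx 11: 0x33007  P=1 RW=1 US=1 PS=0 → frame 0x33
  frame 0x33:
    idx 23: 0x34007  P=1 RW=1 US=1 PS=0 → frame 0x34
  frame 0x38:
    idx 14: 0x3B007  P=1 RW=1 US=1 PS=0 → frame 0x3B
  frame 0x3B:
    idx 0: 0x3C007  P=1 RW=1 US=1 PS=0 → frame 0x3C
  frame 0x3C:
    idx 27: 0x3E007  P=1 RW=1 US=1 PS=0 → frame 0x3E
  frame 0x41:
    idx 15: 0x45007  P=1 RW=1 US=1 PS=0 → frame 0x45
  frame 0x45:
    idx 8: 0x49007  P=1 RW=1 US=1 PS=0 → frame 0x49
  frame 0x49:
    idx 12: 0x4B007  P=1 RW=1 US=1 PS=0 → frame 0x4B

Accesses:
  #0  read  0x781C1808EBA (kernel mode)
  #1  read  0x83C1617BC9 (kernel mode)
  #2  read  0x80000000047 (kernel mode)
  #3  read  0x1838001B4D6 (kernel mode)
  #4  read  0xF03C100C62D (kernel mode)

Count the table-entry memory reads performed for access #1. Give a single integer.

Walk each access:
#0 VA=0x781C1808EBA (r,kernel):
  lvl0: tbl 0x26, slot 15 ⇒ 0x29007 (P1/RW1/US1/PS0)
  lvl1: tbl 0x29, slot 7 ⇒ 0x2A007 (P1/RW1/US1/PS0)
  lvl2: tbl 0x2A, slot 12 ⇒ 0x2D007 (P1/RW1/US1/PS0)
  lvl3: tbl 0x2D, slot 8 ⇒ 0x2E007 (P1/RW1/US1/PS0)
  ⇒ phys 0x2EEBA  [4 reads]
#1 VA=0x83C1617BC9 (r,kernel):
  lvl0: tbl 0x26, slot 1 ⇒ 0x30007 (P1/RW1/US1/PS0)
  lvl1: tbl 0x30, slot 15 ⇒ 0x32007 (P1/RW1/US1/PS0)
  lvl2: tbl 0x32, slot 11 ⇒ 0x33007 (P1/RW1/US1/PS0)
  lvl3: tbl 0x33, slot 23 ⇒ 0x34007 (P1/RW1/US1/PS0)
  ⇒ phys 0x34BC9  [4 reads]
#2 VA=0x80000000047 (r,kernel):
  lvl0: tbl 0x26, slot 16 ⇒ 0x62002 (P0/RW1/US0/PS0)
  ⇒ fault: PAGE_NOT_PRESENT  — 1 lookups
#3 VA=0x1838001B4D6 (r,kernel):
  lvl0: tbl 0x26, slot 3 ⇒ 0x38007 (P1/RW1/US1/PS0)
  lvl1: tbl 0x38, slot 14 ⇒ 0x3B007 (P1/RW1/US1/PS0)
  lvl2: tbl 0x3B, slot 0 ⇒ 0x3C007 (P1/RW1/US1/PS0)
  lvl3: tbl 0x3C, slot 27 ⇒ 0x3E007 (P1/RW1/US1/PS0)
  ⇒ phys 0x3E4D6  [4 reads]
#4 VA=0xF03C100C62D (r,kernel):
  lvl0: tbl 0x26, slot 30 ⇒ 0x41007 (P1/RW1/US1/PS0)
  lvl1: tbl 0x41, slot 15 ⇒ 0x45007 (P1/RW1/US1/PS0)
  lvl2: tbl 0x45, slot 8 ⇒ 0x49007 (P1/RW1/US1/PS0)
  lvl3: tbl 0x49, slot 12 ⇒ 0x4B007 (P1/RW1/US1/PS0)
  ⇒ phys 0x4B62D  [4 reads]

Entries read for #1: 4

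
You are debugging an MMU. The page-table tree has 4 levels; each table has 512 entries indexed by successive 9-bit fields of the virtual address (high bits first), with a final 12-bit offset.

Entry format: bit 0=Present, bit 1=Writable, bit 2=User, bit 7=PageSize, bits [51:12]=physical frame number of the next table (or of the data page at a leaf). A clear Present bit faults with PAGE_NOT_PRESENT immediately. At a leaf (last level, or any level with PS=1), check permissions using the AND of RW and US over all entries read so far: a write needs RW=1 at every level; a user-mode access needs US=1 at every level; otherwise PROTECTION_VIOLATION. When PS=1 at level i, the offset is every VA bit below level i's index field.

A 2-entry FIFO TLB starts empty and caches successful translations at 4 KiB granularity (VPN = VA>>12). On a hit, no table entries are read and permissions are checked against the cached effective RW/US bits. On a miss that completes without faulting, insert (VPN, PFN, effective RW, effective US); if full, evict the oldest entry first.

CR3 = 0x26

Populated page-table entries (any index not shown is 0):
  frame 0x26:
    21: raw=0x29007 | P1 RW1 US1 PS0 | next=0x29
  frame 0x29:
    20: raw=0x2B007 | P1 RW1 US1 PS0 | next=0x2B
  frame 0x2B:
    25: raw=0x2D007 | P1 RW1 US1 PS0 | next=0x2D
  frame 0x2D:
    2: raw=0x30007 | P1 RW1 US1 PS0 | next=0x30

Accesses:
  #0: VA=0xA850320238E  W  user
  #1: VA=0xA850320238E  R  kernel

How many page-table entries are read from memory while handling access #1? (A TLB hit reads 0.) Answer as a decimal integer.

Trace:
#0 VA=0xA850320238E (w,user):
  lvl0: tbl 0x26, slot 21 ⇒ 0x29007 (P1/RW1/US1/PS0)
  lvl1: tbl 0x29, slot 20 ⇒ 0x2B007 (P1/RW1/US1/PS0)
  lvl2: tbl 0x2B, slot 25 ⇒ 0x2D007 (P1/RW1/US1/PS0)
  lvl3: tbl 0x2D, slot 2 ⇒ 0x30007 (P1/RW1/US1/PS0)
  ⇒ phys 0x3038E  [4 reads]
#1 VA=0xA850320238E (r,kernel):
  TLB hit vpn=0xA8503202 → PA=0x3038E

Entries read for #1: 0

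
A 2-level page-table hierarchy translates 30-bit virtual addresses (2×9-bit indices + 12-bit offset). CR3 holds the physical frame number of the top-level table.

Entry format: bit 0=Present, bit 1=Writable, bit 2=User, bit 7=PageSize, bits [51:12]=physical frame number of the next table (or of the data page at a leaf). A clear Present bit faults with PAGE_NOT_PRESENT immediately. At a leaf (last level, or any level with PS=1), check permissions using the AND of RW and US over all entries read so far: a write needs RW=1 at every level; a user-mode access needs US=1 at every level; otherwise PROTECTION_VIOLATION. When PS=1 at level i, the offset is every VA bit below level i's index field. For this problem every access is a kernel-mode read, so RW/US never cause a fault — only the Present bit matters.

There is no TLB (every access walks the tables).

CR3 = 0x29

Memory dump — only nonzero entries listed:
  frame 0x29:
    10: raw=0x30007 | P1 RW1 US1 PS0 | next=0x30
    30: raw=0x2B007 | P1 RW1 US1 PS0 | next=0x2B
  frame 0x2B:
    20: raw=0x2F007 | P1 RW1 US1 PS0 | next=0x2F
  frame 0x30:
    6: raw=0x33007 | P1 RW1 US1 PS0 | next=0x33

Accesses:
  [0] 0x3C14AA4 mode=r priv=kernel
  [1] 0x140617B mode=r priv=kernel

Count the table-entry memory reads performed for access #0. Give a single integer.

Walk each access:
#0 VA=0x3C14AA4 (r,kernel):
  [0] read 0x29 idx=30: raw=0x2B007 flags P=1 W=1 U=1 S=0
  [1] read 0x2B idx=20: raw=0x2F007 flags P=1 W=1 U=1 S=0
  → PA=0x2FAA4  (2 entries read)
#1 VA=0x140617B (r,kernel):
  [0] read 0x29 idx=10: raw=0x30007 flags P=1 W=1 U=1 S=0
  [1] read 0x30 idx=6: raw=0x33007 flags P=1 W=1 U=1 S=0
  → PA=0x3317B  (2 entries read)

Entries read for #0: 2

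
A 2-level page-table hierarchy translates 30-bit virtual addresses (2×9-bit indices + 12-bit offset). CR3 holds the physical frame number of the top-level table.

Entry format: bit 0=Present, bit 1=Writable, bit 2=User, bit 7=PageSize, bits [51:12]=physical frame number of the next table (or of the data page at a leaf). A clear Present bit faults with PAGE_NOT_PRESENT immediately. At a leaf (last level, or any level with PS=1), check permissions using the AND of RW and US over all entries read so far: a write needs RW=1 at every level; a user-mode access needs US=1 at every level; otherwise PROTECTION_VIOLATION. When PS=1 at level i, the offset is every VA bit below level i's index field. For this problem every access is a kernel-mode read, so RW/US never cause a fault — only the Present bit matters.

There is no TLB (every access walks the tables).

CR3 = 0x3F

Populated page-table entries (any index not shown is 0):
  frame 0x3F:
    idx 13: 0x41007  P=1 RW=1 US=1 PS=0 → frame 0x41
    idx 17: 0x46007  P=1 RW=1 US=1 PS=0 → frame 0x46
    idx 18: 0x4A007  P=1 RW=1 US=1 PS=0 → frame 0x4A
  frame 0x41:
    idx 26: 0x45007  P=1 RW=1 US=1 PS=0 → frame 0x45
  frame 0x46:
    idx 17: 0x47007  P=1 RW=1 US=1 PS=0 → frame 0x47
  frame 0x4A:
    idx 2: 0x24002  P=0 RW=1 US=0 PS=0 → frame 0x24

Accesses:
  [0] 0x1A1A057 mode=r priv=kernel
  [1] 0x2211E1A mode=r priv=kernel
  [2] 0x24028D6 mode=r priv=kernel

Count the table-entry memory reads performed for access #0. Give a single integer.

Walk each access:
#0 VA=0x1A1A057 (r,kernel):
  [0] read 0x3F idx=13: raw=0x41007 flags P=1 W=1 U=1 S=0
  [1] read 0x41 idx=26: raw=0x45007 flags P=1 W=1 U=1 S=0
  ⇒ phys 0x45057  [2 reads]
#1 VA=0x2211E1A (r,kernel):
  [0] read 0x3F idx=17: raw=0x46007 flags P=1 W=1 U=1 S=0
  [1] read 0x46 idx=17: raw=0x47007 flags P=1 W=1 U=1 S=0
  ⇒ phys 0x47E1A  [2 reads]
#2 VA=0x24028D6 (r,kernel):
  [0] read 0x3F idx=18: raw=0x4A007 flags P=1 W=1 U=1 S=0
  [1] read 0x4A idx=2: raw=0x24002 flags P=0 W=1 U=0 S=0
  → PAGE_NOT_PRESENT  (2 entries read)

Entries read for #0: 2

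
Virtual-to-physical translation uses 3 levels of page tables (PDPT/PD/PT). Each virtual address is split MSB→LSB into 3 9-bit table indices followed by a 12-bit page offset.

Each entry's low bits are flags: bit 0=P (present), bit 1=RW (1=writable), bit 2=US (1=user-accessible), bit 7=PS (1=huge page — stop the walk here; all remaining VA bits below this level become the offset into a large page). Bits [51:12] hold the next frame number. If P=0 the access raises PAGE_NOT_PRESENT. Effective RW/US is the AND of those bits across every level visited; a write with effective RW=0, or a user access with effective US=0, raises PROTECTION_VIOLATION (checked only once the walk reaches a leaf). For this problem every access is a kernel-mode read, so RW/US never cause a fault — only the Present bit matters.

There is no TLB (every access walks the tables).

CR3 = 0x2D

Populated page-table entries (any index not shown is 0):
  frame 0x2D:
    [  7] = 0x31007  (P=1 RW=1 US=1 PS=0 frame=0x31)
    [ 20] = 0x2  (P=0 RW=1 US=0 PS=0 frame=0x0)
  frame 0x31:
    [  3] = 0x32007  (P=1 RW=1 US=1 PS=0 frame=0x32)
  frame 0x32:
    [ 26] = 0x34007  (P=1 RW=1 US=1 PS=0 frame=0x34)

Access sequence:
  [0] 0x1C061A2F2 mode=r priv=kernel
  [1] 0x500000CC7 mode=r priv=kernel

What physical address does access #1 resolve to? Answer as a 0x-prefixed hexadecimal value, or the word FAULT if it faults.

Trace:
#0 VA=0x1C061A2F2 (r,kernel):
  lvl0: tbl 0x2D, slot 7 ⇒ 0x31007 (P1/RW1/US1/PS0)
  lvl1: tbl 0x31, slot 3 ⇒ 0x32007 (P1/RW1/US1/PS0)
  lvl2: tbl 0x32, slot 26 ⇒ 0x34007 (P1/RW1/US1/PS0)
  → PA=0x342F2  (3 entries read)
#1 VA=0x500000CC7 (r,kernel):
  lvl0: tbl 0x2D, slot 20 ⇒ 0x2 (P0/RW1/US0/PS0)
  → PAGE_NOT_PRESENT  (1 entries read)

Access #1 PA: FAULT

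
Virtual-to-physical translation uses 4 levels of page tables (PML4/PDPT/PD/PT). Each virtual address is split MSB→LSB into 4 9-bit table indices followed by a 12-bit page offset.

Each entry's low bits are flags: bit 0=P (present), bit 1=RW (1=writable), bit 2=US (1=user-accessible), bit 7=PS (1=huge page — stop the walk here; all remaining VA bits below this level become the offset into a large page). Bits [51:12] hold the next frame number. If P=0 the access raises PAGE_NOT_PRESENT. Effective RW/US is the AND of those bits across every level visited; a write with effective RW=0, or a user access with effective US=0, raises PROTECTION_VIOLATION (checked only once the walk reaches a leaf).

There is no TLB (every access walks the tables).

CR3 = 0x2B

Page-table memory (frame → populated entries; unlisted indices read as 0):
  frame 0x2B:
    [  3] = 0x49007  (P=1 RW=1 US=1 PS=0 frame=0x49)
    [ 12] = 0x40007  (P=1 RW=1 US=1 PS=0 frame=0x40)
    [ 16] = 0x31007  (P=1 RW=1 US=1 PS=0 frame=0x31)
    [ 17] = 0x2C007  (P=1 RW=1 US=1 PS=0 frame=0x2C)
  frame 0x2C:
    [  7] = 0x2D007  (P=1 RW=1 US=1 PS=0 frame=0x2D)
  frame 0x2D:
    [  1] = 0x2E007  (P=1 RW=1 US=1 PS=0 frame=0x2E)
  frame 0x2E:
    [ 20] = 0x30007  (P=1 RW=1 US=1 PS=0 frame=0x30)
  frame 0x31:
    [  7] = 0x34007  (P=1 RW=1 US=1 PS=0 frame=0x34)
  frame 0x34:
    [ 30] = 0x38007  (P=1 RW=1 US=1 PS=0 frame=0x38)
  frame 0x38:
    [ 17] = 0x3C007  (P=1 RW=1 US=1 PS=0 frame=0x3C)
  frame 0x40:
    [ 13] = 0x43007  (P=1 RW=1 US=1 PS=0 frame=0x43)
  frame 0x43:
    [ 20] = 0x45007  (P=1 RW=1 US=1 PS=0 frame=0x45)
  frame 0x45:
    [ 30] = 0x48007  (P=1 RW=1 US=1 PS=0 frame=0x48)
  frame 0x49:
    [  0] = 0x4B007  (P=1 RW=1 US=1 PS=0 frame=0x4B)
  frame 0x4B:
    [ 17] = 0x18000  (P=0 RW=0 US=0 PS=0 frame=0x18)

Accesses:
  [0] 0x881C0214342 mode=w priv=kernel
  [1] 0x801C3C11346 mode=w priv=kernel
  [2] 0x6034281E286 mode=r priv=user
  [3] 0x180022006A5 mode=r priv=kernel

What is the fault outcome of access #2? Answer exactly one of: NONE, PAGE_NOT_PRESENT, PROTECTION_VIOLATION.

Per-access translation:
#0 VA=0x881C0214342 (w,kernel):
  [0] read 0x2B idx=17: raw=0x2C007 flags P=1 W=1 U=1 S=0
  [1] read 0x2C idx=7: raw=0x2D007 flags P=1 W=1 U=1 S=0
  [2] read 0x2D idx=1: raw=0x2E007 flags P=1 W=1 U=1 S=0
  [3] read 0x2E idx=20: raw=0x30007 flags P=1 W=1 U=1 S=0
  ✓ 0x30342  — 4 lookups
#1 VA=0x801C3C11346 (w,kernel):
  [0] read 0x2B idx=16: raw=0x31007 flags P=1 W=1 U=1 S=0
  [1] read 0x31 idx=7: raw=0x34007 flags P=1 W=1 U=1 S=0
  [2] read 0x34 idx=30: raw=0x38007 flags P=1 W=1 U=1 S=0
  [3] read 0x38 idx=17: raw=0x3C007 flags P=1 W=1 U=1 S=0
  ✓ 0x3C346  — 4 lookups
#2 VA=0x6034281E286 (r,user):
  [0] read 0x2B idx=12: raw=0x40007 flags P=1 W=1 U=1 S=0
  [1] read 0x40 idx=13: raw=0x43007 flags P=1 W=1 U=1 S=0
  [2] read 0x43 idx=20: raw=0x45007 flags P=1 W=1 U=1 S=0
  [3] read 0x45 idx=30: raw=0x48007 flags P=1 W=1 U=1 S=0
  ✓ 0x48286  — 4 lookups
#3 VA=0x180022006A5 (r,kernel):
  [0] read 0x2B idx=3: raw=0x49007 flags P=1 W=1 U=1 S=0
  [1] read 0x49 idx=0: raw=0x4B007 flags P=1 W=1 U=1 S=0
  [2] read 0x4B idx=17: raw=0x18000 flags P=0 W=0 U=0 S=0
  ✗ PAGE_NOT_PRESENT  [3 reads]

Access #2 fault: NONE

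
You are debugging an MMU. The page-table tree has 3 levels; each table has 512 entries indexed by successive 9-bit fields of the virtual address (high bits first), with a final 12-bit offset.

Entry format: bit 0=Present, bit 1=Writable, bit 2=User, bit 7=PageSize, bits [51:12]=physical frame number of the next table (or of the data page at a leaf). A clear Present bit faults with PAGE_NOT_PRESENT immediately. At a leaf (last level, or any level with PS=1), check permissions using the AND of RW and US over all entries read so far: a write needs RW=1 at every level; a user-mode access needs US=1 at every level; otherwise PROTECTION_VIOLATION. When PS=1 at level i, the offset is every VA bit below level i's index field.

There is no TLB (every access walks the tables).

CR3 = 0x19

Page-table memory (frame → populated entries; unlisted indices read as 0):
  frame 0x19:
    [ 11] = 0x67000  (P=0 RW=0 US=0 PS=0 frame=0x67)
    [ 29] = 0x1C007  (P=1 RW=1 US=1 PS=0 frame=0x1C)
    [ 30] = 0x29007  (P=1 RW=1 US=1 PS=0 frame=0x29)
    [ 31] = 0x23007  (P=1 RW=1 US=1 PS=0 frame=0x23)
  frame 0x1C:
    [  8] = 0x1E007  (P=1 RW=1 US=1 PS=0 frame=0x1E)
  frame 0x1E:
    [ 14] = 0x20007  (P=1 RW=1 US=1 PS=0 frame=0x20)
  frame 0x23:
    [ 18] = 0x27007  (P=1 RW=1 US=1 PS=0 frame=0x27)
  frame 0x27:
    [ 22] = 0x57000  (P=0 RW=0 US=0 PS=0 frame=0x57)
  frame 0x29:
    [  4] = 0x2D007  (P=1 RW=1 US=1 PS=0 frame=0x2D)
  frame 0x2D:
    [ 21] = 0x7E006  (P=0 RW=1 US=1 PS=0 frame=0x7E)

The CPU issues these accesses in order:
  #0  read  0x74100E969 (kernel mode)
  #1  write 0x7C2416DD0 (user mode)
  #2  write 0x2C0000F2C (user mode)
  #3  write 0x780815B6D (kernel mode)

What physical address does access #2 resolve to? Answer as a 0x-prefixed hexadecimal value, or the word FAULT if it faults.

Walk each access:
#0 VA=0x74100E969 (r,kernel):
  lvl0: tbl 0x19, slot 29 ⇒ 0x1C007 (P1/RW1/US1/PS0)
  lvl1: tbl 0x1C, slot 8 ⇒ 0x1E007 (P1/RW1/US1/PS0)
  lvl2: tbl 0x1E, slot 14 ⇒ 0x20007 (P1/RW1/US1/PS0)
  → PA=0x20969  (3 entries read)
#1 VA=0x7C2416DD0 (w,user):
  lvl0: tbl 0x19, slot 31 ⇒ 0x23007 (P1/RW1/US1/PS0)
  lvl1: tbl 0x23, slot 18 ⇒ 0x27007 (P1/RW1/US1/PS0)
  lvl2: tbl 0x27, slot 22 ⇒ 0x57000 (P0/RW0/US0/PS0)
  ✗ PAGE_NOT_PRESENT  [3 reads]
#2 VA=0x2C0000F2C (w,user):
  lvl0: tbl 0x19, slot 11 ⇒ 0x67000 (P0/RW0/US0/PS0)
  ✗ PAGE_NOT_PRESENT  [1 reads]
#3 VA=0x780815B6D (w,kernel):
  lvl0: tbl 0x19, slot 30 ⇒ 0x29007 (P1/RW1/US1/PS0)
  lvl1: tbl 0x29, slot 4 ⇒ 0x2D007 (P1/RW1/US1/PS0)
  lvl2: tbl 0x2D, slot 21 ⇒ 0x7E006 (P0/RW1/US1/PS0)
  ✗ PAGE_NOT_PRESENT  [3 reads]

Access #2 PA: FAULT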